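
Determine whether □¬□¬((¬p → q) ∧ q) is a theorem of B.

Not valid

Tableau for the negation ¬□¬□¬((¬p → q) ∧ q):
1. ¬□¬□¬((¬p → q) ∧ q), w0
2. □¬((¬p → q) ∧ q), w1
3. ¬((¬p → q) ∧ q), w0
4. ¬((¬p → q) ∧ q), w1
5. ¬q, w0
6. ¬q, w1
Accessibility: w0Rw0, w0Rw1, w1Rw0, w1Rw1
The negation has an open branch (countermodel exists).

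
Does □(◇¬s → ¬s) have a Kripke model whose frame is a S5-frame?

Yes, satisfiable

1. □(◇¬s → ¬s), u
2. ◇¬s → ¬s, u
3. ¬s, u
Accessibility: uRu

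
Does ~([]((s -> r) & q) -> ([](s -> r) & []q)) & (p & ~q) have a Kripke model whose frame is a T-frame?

1. ~([]((s -> r) & q) -> ([](s -> r) & []q)) & (p & ~q), 0
2. ~([]((s -> r) & q) -> ([](s -> r) & []q)), 0
3. p & ~q, 0
4. []((s -> r) & q), 0
5. ~([](s -> r) & []q), 0
6. p, 0
7. ~q, 0
8. (s -> r) & q, 0
9. s -> r, 0
10. q, 0
Accessibility: 0R0
Branch closes: q and ~q both at 0.
Every branch closes; the branch above is one of them.

Unsatisfiable (every branch closes)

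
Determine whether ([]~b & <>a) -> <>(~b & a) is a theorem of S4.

Tableau for the negation ~(([]~b & <>a) -> <>(~b & a)):
1. ~(([]~b & <>a) -> <>(~b & a)), u
2. []~b & <>a, u
3. ~<>(~b & a), u
4. []~b, u
5. <>a, u
6. ~(~b & a), u
7. ~b, u
8. ~a, u
9. a, v
10. ~(~b & a), v
11. ~b, v
12. ~a, v
Accessibility: uRu, uRv, vRv
Branch closes: a and ~a both at v.
All branches of the negation close; one closing branch shown above.

Valid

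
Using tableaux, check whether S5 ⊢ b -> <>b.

Tableau for the negation ~(b -> <>b):
1. ~(b -> <>b), w0
2. b, w0
3. ~<>b, w0
4. ~b, w0
Accessibility: w0Rw0
Branch closes: b and ~b both at w0.
All branches of the negation close; one closing branch shown above.

Valid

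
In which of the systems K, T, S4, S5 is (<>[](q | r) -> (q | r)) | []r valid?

S4-tableau for the negation ~((<>[](q | r) -> (q | r)) | []r):
1. ~((<>[](q | r) -> (q | r)) | []r), 0
2. ~(<>[](q | r) -> (q | r)), 0
3. ~[]r, 0
4. <>[](q | r), 0
5. ~(q | r), 0
6. ~q, 0
7. ~r, 0
8. ~r, 1
9. [](q | r), 2
10. q | r, 2
11. r, 2
Accessibility: 0R0, 0R1, 0R2, 1R1, 2R2
Complete open branch: countermodel on an S4-frame, so not valid in S4, nor in K, T (the same frame is also a K-frame and a T-frame).
S5-tableau for the negation ~((<>[](q | r) -> (q | r)) | []r):
1. ~((<>[](q | r) -> (q | r)) | []r), 0
2. ~(<>[](q | r) -> (q | r)), 0
3. ~[]r, 0
4. <>[](q | r), 0
5. ~(q | r), 0
6. ~q, 0
7. ~r, 0
8. ~r, 1
9. [](q | r), 2
10. q | r, 0
11. q | r, 1
12. q | r, 2
13. r, 0
Accessibility: 0R0, 0R1, 0R2, 1R0, 1R1, 1R2, 2R0, 2R1, 2R2
Branch closes: r and ~r both at 0.
Every branch closes (one shown): valid in S5.

S5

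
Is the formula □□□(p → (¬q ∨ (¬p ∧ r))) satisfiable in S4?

Satisfiable (open branch found)

1. □□□(p → (¬q ∨ (¬p ∧ r))), 0
2. □□(p → (¬q ∨ (¬p ∧ r))), 0
3. □(p → (¬q ∨ (¬p ∧ r))), 0
4. p → (¬q ∨ (¬p ∧ r)), 0
5. ¬q ∨ (¬p ∧ r), 0
6. ¬p ∧ r, 0
7. ¬p, 0
8. r, 0
Accessibility: 0R0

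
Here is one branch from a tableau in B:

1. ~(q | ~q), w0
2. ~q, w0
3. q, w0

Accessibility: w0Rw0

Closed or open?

Both q and ~q appear at w0.

Yes, closed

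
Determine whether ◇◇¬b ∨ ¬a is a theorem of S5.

Not valid

Tableau for the negation ¬(◇◇¬b ∨ ¬a):
1. ¬(◇◇¬b ∨ ¬a), w0
2. ¬◇◇¬b, w0
3. a, w0
4. ¬◇¬b, w0
5. b, w0
Accessibility: w0Rw0
The negation has an open branch (countermodel exists).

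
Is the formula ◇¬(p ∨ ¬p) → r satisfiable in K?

Yes, satisfiable

1. ◇¬(p ∨ ¬p) → r, u
2. r, u   [→-rule on 1 (branches; this branch)]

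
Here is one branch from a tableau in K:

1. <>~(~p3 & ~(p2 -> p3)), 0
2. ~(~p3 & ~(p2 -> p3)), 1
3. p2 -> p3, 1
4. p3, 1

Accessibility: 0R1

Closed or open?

No, open

No world carries both an atom and its negation.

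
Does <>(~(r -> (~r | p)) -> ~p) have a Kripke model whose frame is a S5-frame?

1. <>(~(r -> (~r | p)) -> ~p), u
2. ~(r -> (~r | p)) -> ~p, v
3. ~p, v
Accessibility: uRu, uRv, vRu, vRv

Satisfiable (open branch found)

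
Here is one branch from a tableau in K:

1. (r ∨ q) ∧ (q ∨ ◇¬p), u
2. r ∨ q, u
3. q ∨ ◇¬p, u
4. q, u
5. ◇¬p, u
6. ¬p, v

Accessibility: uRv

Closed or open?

Open

No world carries both an atom and its negation.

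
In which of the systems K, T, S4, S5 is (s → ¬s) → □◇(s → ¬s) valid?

S5

S4-tableau for the negation ¬((s → ¬s) → □◇(s → ¬s)):
1. ¬((s → ¬s) → □◇(s → ¬s)), 0
2. s → ¬s, 0
3. ¬□◇(s → ¬s), 0
4. ¬s, 0
5. ¬◇(s → ¬s), 1
6. ¬(s → ¬s), 1
7. s, 1
Accessibility: 0R0, 0R1, 1R1
Complete open branch: countermodel on an S4-frame, so not valid in S4, nor in K, T (the same frame is also a K-frame and a T-frame).
S5-tableau for the negation ¬((s → ¬s) → □◇(s → ¬s)):
1. ¬((s → ¬s) → □◇(s → ¬s)), 0
2. s → ¬s, 0
3. ¬□◇(s → ¬s), 0
4. ¬s, 0
5. ¬◇(s → ¬s), 1
6. ¬(s → ¬s), 0
7. s, 0
Accessibility: 0R0, 0R1, 1R0, 1R1
Branch closes: s and ¬s both at 0.
Every branch closes (one shown): valid in S5.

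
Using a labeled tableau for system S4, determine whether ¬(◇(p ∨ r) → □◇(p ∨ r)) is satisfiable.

1. ¬(◇(p ∨ r) → □◇(p ∨ r)), u
2. ◇(p ∨ r), u
3. ¬□◇(p ∨ r), u
4. p ∨ r, v
5. r, v
6. ¬◇(p ∨ r), w
7. ¬(p ∨ r), w
8. ¬p, w
9. ¬r, w
Accessibility: uRu, uRv, uRw, vRv, wRw

Yes, satisfiable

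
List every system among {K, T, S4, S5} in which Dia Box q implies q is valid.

S4-tableau for the negation not (Dia Box q implies q):
1. not (Dia Box q implies q), w0
2. Dia Box q, w0
3. not q, w0
4. Box q, w1
5. q, w1
Accessibility: w0Rw0, w0Rw1, w1Rw1
Complete open branch: countermodel on an S4-frame, so not valid in S4, nor in K, T (the same frame is also a K-frame and a T-frame).
S5-tableau for the negation not (Dia Box q implies q):
1. not (Dia Box q implies q), w0
2. Dia Box q, w0
3. not q, w0
4. Box q, w1
5. q, w0
Accessibility: w0Rw0, w0Rw1, w1Rw0, w1Rw1
Branch closes: q and not q both at w0.
Every branch closes (one shown): valid in S5.

S5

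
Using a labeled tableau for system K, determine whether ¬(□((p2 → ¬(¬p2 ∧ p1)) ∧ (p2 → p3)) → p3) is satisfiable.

1. ¬(□((p2 → ¬(¬p2 ∧ p1)) ∧ (p2 → p3)) → p3), 0
2. □((p2 → ¬(¬p2 ∧ p1)) ∧ (p2 → p3)), 0
3. ¬p3, 0

Yes, satisfiable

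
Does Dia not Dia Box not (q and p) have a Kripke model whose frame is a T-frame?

1. Dia not Dia Box not (q and p), u
2. not Dia Box not (q and p), v
3. not Box not (q and p), v
4. q and p, w
5. q, w
6. p, w
7. not Box not (q and p), w
8. q and p, x
9. q, x
10. p, x
Accessibility: uRu, uRv, vRv, vRw, wRw, wRx, xRx

Yes, satisfiable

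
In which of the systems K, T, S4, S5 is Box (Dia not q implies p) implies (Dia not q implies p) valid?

T, S4, S5

K-tableau for the negation not (Box (Dia not q implies p) implies (Dia not q implies p)):
1. not (Box (Dia not q implies p) implies (Dia not q implies p)), 0
2. Box (Dia not q implies p), 0
3. not (Dia not q implies p), 0
4. Dia not q, 0
5. not p, 0
6. not q, 1
7. Dia not q implies p, 1
8. p, 1
Accessibility: 0R1
Complete open branch: countermodel on a K-frame, so not valid in K.
T-tableau for the negation not (Box (Dia not q implies p) implies (Dia not q implies p)):
1. not (Box (Dia not q implies p) implies (Dia not q implies p)), 0
2. Box (Dia not q implies p), 0
3. not (Dia not q implies p), 0
4. Dia not q, 0
5. not p, 0
6. Dia not q implies p, 0
7. not Dia not q, 0
8. q, 0
9. not q, 1
10. Dia not q implies p, 1
11. q, 1
Accessibility: 0R0, 0R1, 1R1
Branch closes: q and not q both at 1.
Every branch closes (one shown): valid in T, hence also in S4, S5 (every theorem of T is a theorem of S4 and S5).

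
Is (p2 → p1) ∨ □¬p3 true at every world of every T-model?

Tableau for the negation ¬((p2 → p1) ∨ □¬p3):
1. ¬((p2 → p1) ∨ □¬p3), u
2. ¬(p2 → p1), u
3. ¬□¬p3, u
4. p2, u
5. ¬p1, u
6. p3, v
Accessibility: uRu, uRv, vRv
The negation has an open branch (countermodel exists).

Invalid (countermodel exists)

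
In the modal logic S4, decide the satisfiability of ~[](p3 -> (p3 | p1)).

Unsatisfiable (every branch closes)

1. ~[](p3 -> (p3 | p1)), 0
2. ~(p3 -> (p3 | p1)), 1   [~[]-rule on 1: fresh world 1, 0R1]
3. p3, 1   [~->-rule on 2]
4. ~(p3 | p1), 1   [~->-rule on 2]
5. ~p3, 1   [~|-rule on 4]
6. ~p1, 1   [~|-rule on 4]
Accessibility: 0R0, 0R1, 1R1
Branch closes: p3 and ~p3 both at 1.
(One branch shown.) All branches close.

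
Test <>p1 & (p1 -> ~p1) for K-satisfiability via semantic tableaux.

1. <>p1 & (p1 -> ~p1), u
2. <>p1, u
3. p1 -> ~p1, u
4. ~p1, u
5. p1, v
Accessibility: uRv

Yes, satisfiable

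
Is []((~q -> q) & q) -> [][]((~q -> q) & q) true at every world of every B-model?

Tableau for the negation ~([]((~q -> q) & q) -> [][]((~q -> q) & q)):
1. ~([]((~q -> q) & q) -> [][]((~q -> q) & q)), 0
2. []((~q -> q) & q), 0
3. ~[][]((~q -> q) & q), 0
4. (~q -> q) & q, 0
5. ~q -> q, 0
6. q, 0
7. ~[]((~q -> q) & q), 1
8. (~q -> q) & q, 1
9. ~q -> q, 1
10. q, 1
11. ~((~q -> q) & q), 2
12. ~q, 2
Accessibility: 0R0, 0R1, 1R0, 1R1, 1R2, 2R1, 2R2
The negation has an open branch (countermodel exists).

Invalid (countermodel exists)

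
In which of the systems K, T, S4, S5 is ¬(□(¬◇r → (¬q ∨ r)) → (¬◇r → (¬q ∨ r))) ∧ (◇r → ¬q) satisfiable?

K-tableau for the formula:
1. ¬(□(¬◇r → (¬q ∨ r)) → (¬◇r → (¬q ∨ r))) ∧ (◇r → ¬q), 0
2. ¬(□(¬◇r → (¬q ∨ r)) → (¬◇r → (¬q ∨ r))), 0
3. ◇r → ¬q, 0
4. □(¬◇r → (¬q ∨ r)), 0
5. ¬(¬◇r → (¬q ∨ r)), 0
6. ¬◇r, 0
7. ¬(¬q ∨ r), 0
8. q, 0
9. ¬r, 0
Complete open branch: satisfiable in K.
T-tableau for the formula:
1. ¬(□(¬◇r → (¬q ∨ r)) → (¬◇r → (¬q ∨ r))) ∧ (◇r → ¬q), 0
2. ¬(□(¬◇r → (¬q ∨ r)) → (¬◇r → (¬q ∨ r))), 0
3. ◇r → ¬q, 0
4. □(¬◇r → (¬q ∨ r)), 0
5. ¬(¬◇r → (¬q ∨ r)), 0
6. ¬◇r, 0
7. ¬(¬q ∨ r), 0
8. q, 0
9. ¬r, 0
10. ¬◇r → (¬q ∨ r), 0
11. ◇r, 0
12. r, 1
13. ¬◇r → (¬q ∨ r), 1
14. ¬r, 1
Accessibility: 0R0, 0R1, 1R1
Branch closes: r and ¬r both at 1.
Every branch closes (one shown): unsatisfiable in T, hence also in S4, S5 (every S4/S5-frame is a T-frame).

K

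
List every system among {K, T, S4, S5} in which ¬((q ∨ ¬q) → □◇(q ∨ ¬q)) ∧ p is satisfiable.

K

T-tableau for the formula:
1. ¬((q ∨ ¬q) → □◇(q ∨ ¬q)) ∧ p, w0
2. ¬((q ∨ ¬q) → □◇(q ∨ ¬q)), w0   [∧-rule on 1]
3. p, w0   [∧-rule on 1]
4. q ∨ ¬q, w0   [¬→-rule on 2]
5. ¬□◇(q ∨ ¬q), w0   [¬→-rule on 2]
6. ¬q, w0   [∨-rule on 4 (branches; this branch)]
7. ¬◇(q ∨ ¬q), w1   [¬□-rule on 5: fresh world w1, w0Rw1]
8. ¬(q ∨ ¬q), w1   [¬◇-rule on 7 via w1Rw1]
9. ¬q, w1   [¬∨-rule on 8]
10. q, w1   [¬∨-rule on 8]
Accessibility: w0Rw0, w0Rw1, w1Rw1
Branch closes: q and ¬q both at w1.
Every branch closes (one shown): unsatisfiable in T, hence also in S4, S5 (every S4/S5-frame is a T-frame).
K-tableau for the formula:
1. ¬((q ∨ ¬q) → □◇(q ∨ ¬q)) ∧ p, w0
2. ¬((q ∨ ¬q) → □◇(q ∨ ¬q)), w0   [∧-rule on 1]
3. p, w0   [∧-rule on 1]
4. q ∨ ¬q, w0   [¬→-rule on 2]
5. ¬□◇(q ∨ ¬q), w0   [¬→-rule on 2]
6. ¬q, w0   [∨-rule on 4 (branches; this branch)]
7. ¬◇(q ∨ ¬q), w1   [¬□-rule on 5: fresh world w1, w0Rw1]
Accessibility: w0Rw1
Complete open branch: satisfiable in K.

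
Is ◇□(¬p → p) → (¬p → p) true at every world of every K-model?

Not valid

Tableau for the negation ¬(◇□(¬p → p) → (¬p → p)):
1. ¬(◇□(¬p → p) → (¬p → p)), 0
2. ◇□(¬p → p), 0   [¬→-rule on 1]
3. ¬(¬p → p), 0   [¬→-rule on 1]
4. ¬p, 0   [¬→-rule on 3]
5. □(¬p → p), 1   [◇-rule on 2: fresh world 1, 0R1]
Accessibility: 0R1
The negation has an open branch (countermodel exists).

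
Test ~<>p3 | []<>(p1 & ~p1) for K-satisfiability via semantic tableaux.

1. ~<>p3 | []<>(p1 & ~p1), u
2. []<>(p1 & ~p1), u   [|-rule on 1 (branches; this branch)]

Satisfiable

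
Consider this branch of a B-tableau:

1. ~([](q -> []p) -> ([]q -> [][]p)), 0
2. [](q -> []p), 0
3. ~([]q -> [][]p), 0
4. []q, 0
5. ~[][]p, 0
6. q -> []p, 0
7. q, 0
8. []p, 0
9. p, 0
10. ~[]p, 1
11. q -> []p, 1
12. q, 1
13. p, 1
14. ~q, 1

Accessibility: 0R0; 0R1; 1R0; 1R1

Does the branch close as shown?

Closed

Both q and ~q appear at 1.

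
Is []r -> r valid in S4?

Valid in S4

Tableau for the negation ~([]r -> r):
1. ~([]r -> r), 0
2. []r, 0
3. ~r, 0
4. r, 0
Accessibility: 0R0
Branch closes: r and ~r both at 0.
Every branch of the negation's tableau closes; the branch above is one of them.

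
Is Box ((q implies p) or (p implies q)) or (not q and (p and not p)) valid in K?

Valid

Tableau for the negation not (Box ((q implies p) or (p implies q)) or (not q and (p and not p))):
1. not (Box ((q implies p) or (p implies q)) or (not q and (p and not p))), w0
2. not Box ((q implies p) or (p implies q)), w0
3. not (not q and (p and not p)), w0
4. not (p and not p), w0
5. p, w0
6. not ((q implies p) or (p implies q)), w1
7. not (q implies p), w1
8. not (p implies q), w1
9. q, w1
10. not p, w1
11. p, w1
12. not q, w1
Accessibility: w0Rw1
Branch closes: p and not p both at w1.
All branches of the negation close; one closing branch shown above.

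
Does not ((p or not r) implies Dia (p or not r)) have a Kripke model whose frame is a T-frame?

Unsatisfiable

1. not ((p or not r) implies Dia (p or not r)), w0
2. p or not r, w0   [neg-implies-rule on 1]
3. not Dia (p or not r), w0   [neg-implies-rule on 1]
4. not (p or not r), w0   [neg-Dia-rule on 3 via w0Rw0]
5. not p, w0   [neg-or-rule on 4]
6. r, w0   [neg-or-rule on 4]
7. not r, w0   [or-rule on 2 (branches; this branch)]
Accessibility: w0Rw0
Branch closes: r and not r both at w0.
Every branch closes; the branch above is one of them.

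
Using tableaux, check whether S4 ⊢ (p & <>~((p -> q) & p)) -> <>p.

Valid in S4

Tableau for the negation ~((p & <>~((p -> q) & p)) -> <>p):
1. ~((p & <>~((p -> q) & p)) -> <>p), w0
2. p & <>~((p -> q) & p), w0
3. ~<>p, w0
4. p, w0
5. <>~((p -> q) & p), w0
6. ~p, w0
Accessibility: w0Rw0
Branch closes: p and ~p both at w0.
Every branch of the negation's tableau closes; the branch above is one of them.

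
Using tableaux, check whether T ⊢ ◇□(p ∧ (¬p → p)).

No, not valid

Tableau for the negation ¬◇□(p ∧ (¬p → p)):
1. ¬◇□(p ∧ (¬p → p)), 0
2. ¬□(p ∧ (¬p → p)), 0
3. ¬(p ∧ (¬p → p)), 1
4. ¬□(p ∧ (¬p → p)), 1
5. ¬(¬p → p), 1
6. ¬p, 1
7. ¬(p ∧ (¬p → p)), 2
8. ¬(¬p → p), 2
9. ¬p, 2
Accessibility: 0R0, 0R1, 1R1, 1R2, 2R2
The negation has an open branch (countermodel exists).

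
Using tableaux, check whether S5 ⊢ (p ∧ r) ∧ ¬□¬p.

Tableau for the negation ¬((p ∧ r) ∧ ¬□¬p):
1. ¬((p ∧ r) ∧ ¬□¬p), u
2. □¬p, u
3. ¬p, u
Accessibility: uRu
The negation has an open branch (countermodel exists).

Not valid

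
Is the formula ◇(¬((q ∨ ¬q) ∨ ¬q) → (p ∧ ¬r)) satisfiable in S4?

1. ◇(¬((q ∨ ¬q) ∨ ¬q) → (p ∧ ¬r)), 0
2. ¬((q ∨ ¬q) ∨ ¬q) → (p ∧ ¬r), 1   [◇-rule on 1: fresh world 1, 0R1]
3. p ∧ ¬r, 1   [→-rule on 2 (branches; this branch)]
4. p, 1   [∧-rule on 3]
5. ¬r, 1   [∧-rule on 3]
Accessibility: 0R0, 0R1, 1R1

Satisfiable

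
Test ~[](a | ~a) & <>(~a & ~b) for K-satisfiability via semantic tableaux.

Unsatisfiable

1. ~[](a | ~a) & <>(~a & ~b), 0
2. ~[](a | ~a), 0   [&-rule on 1]
3. <>(~a & ~b), 0   [&-rule on 1]
4. ~(a | ~a), 1   [~[]-rule on 2: fresh world 1, 0R1]
5. ~a, 1   [~|-rule on 4]
6. a, 1   [~|-rule on 4]
Accessibility: 0R1
Branch closes: a and ~a both at 1.
All branches of the tableau close; one closing branch shown above.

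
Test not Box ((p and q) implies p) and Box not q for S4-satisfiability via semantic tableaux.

1. not Box ((p and q) implies p) and Box not q, w0
2. not Box ((p and q) implies p), w0
3. Box not q, w0
4. not q, w0
5. not ((p and q) implies p), w1
6. p and q, w1
7. not p, w1
8. p, w1
9. q, w1
Accessibility: w0Rw0, w0Rw1, w1Rw1
Branch closes: p and not p both at w1.
Every branch closes; the branch above is one of them.

No, unsatisfiable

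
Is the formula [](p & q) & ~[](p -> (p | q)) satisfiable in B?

Unsatisfiable

1. [](p & q) & ~[](p -> (p | q)), w0
2. [](p & q), w0
3. ~[](p -> (p | q)), w0
4. p & q, w0
5. p, w0
6. q, w0
7. ~(p -> (p | q)), w1
8. p, w1
9. ~(p | q), w1
10. ~p, w1
11. ~q, w1
Accessibility: w0Rw0, w0Rw1, w1Rw0, w1Rw1
Branch closes: p and ~p both at w1.
All branches of the tableau close; one closing branch shown above.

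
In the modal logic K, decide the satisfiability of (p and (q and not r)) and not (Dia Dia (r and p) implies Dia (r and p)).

Satisfiable (open branch found)

1. (p and (q and not r)) and not (Dia Dia (r and p) implies Dia (r and p)), 0
2. p and (q and not r), 0   [and-rule on 1]
3. not (Dia Dia (r and p) implies Dia (r and p)), 0   [and-rule on 1]
4. p, 0   [and-rule on 2]
5. q and not r, 0   [and-rule on 2]
6. Dia Dia (r and p), 0   [neg-implies-rule on 3]
7. not Dia (r and p), 0   [neg-implies-rule on 3]
8. q, 0   [and-rule on 5]
9. not r, 0   [and-rule on 5]
10. Dia (r and p), 1   [Dia-rule on 6: fresh world 1, 0R1]
11. not (r and p), 1   [neg-Dia-rule on 7 via 0R1]
12. not p, 1   [neg-and-rule on 11 (branches; this branch)]
13. r and p, 2   [Dia-rule on 10: fresh world 2, 1R2]
14. r, 2   [and-rule on 13]
15. p, 2   [and-rule on 13]
Accessibility: 0R1, 1R2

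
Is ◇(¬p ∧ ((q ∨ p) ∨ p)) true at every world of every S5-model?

Tableau for the negation ¬◇(¬p ∧ ((q ∨ p) ∨ p)):
1. ¬◇(¬p ∧ ((q ∨ p) ∨ p)), 0
2. ¬(¬p ∧ ((q ∨ p) ∨ p)), 0
3. ¬((q ∨ p) ∨ p), 0
4. ¬(q ∨ p), 0
5. ¬p, 0
6. ¬q, 0
Accessibility: 0R0
The negation has an open branch (countermodel exists).

No, not valid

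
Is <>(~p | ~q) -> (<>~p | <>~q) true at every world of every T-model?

Valid

Tableau for the negation ~(<>(~p | ~q) -> (<>~p | <>~q)):
1. ~(<>(~p | ~q) -> (<>~p | <>~q)), u
2. <>(~p | ~q), u
3. ~(<>~p | <>~q), u
4. ~<>~p, u
5. ~<>~q, u
6. p, u
7. q, u
8. ~p | ~q, v
9. p, v
10. q, v
11. ~q, v
Accessibility: uRu, uRv, vRv
Branch closes: q and ~q both at v.
Every branch of the negation's tableau closes; the branch above is one of them.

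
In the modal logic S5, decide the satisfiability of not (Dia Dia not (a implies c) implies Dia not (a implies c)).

1. not (Dia Dia not (a implies c) implies Dia not (a implies c)), w0
2. Dia Dia not (a implies c), w0
3. not Dia not (a implies c), w0
4. a implies c, w0
5. c, w0
6. Dia not (a implies c), w1
7. a implies c, w1
8. c, w1
9. not (a implies c), w2
10. a, w2
11. not c, w2
12. a implies c, w2
13. c, w2
Accessibility: w0Rw0, w0Rw1, w0Rw2, w1Rw0, w1Rw1, w1Rw2, w2Rw0, w2Rw1, w2Rw2
Branch closes: c and not c both at w2.
All branches of the tableau close; one closing branch shown above.

Unsatisfiable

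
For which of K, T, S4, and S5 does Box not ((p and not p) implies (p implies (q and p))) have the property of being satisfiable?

T-tableau for the formula:
1. Box not ((p and not p) implies (p implies (q and p))), w0
2. not ((p and not p) implies (p implies (q and p))), w0   [Box-rule on 1 via w0Rw0]
3. p and not p, w0   [neg-implies-rule on 2]
4. not (p implies (q and p)), w0   [neg-implies-rule on 2]
5. p, w0   [and-rule on 3]
6. not p, w0   [and-rule on 3]
Accessibility: w0Rw0
Branch closes: p and not p both at w0.
Every branch closes (one shown): unsatisfiable in T, hence also in S4, S5 (every S4/S5-frame is a T-frame).
K-tableau for the formula:
1. Box not ((p and not p) implies (p implies (q and p))), w0
Complete open branch: satisfiable in K.

K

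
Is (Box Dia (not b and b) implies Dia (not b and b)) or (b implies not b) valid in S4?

Valid

Tableau for the negation not ((Box Dia (not b and b) implies Dia (not b and b)) or (b implies not b)):
1. not ((Box Dia (not b and b) implies Dia (not b and b)) or (b implies not b)), u
2. not (Box Dia (not b and b) implies Dia (not b and b)), u
3. not (b implies not b), u
4. Box Dia (not b and b), u
5. not Dia (not b and b), u
6. b, u
7. Dia (not b and b), u
8. not (not b and b), u
9. not b and b, v
10. not b, v
11. b, v
Accessibility: uRu, uRv, vRv
Branch closes: b and not b both at v.
Every branch of the negation's tableau closes; the branch above is one of them.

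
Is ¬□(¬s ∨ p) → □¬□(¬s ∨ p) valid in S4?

Tableau for the negation ¬(¬□(¬s ∨ p) → □¬□(¬s ∨ p)):
1. ¬(¬□(¬s ∨ p) → □¬□(¬s ∨ p)), w0
2. ¬□(¬s ∨ p), w0
3. ¬□¬□(¬s ∨ p), w0
4. ¬(¬s ∨ p), w1
5. s, w1
6. ¬p, w1
7. □(¬s ∨ p), w2
8. ¬s ∨ p, w2
9. p, w2
Accessibility: w0Rw0, w0Rw1, w0Rw2, w1Rw1, w2Rw2
The negation has an open branch (countermodel exists).

No, not valid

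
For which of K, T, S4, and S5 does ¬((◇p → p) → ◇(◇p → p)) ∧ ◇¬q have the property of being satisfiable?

K-tableau for the formula:
1. ¬((◇p → p) → ◇(◇p → p)) ∧ ◇¬q, 0
2. ¬((◇p → p) → ◇(◇p → p)), 0   [∧-rule on 1]
3. ◇¬q, 0   [∧-rule on 1]
4. ◇p → p, 0   [¬→-rule on 2]
5. ¬◇(◇p → p), 0   [¬→-rule on 2]
6. p, 0   [→-rule on 4 (branches; this branch)]
7. ¬q, 1   [◇-rule on 3: fresh world 1, 0R1]
8. ¬(◇p → p), 1   [¬◇-rule on 5 via 0R1]
9. ◇p, 1   [¬→-rule on 8]
10. ¬p, 1   [¬→-rule on 8]
11. p, 2   [◇-rule on 9: fresh world 2, 1R2]
Accessibility: 0R1, 1R2
Complete open branch: satisfiable in K.
T-tableau for the formula:
1. ¬((◇p → p) → ◇(◇p → p)) ∧ ◇¬q, 0
2. ¬((◇p → p) → ◇(◇p → p)), 0   [∧-rule on 1]
3. ◇¬q, 0   [∧-rule on 1]
4. ◇p → p, 0   [¬→-rule on 2]
5. ¬◇(◇p → p), 0   [¬→-rule on 2]
6. ¬(◇p → p), 0   [¬◇-rule on 5 via 0R0]
7. ◇p, 0   [¬→-rule on 6]
8. ¬p, 0   [¬→-rule on 6]
9. ¬◇p, 0   [→-rule on 4 (branches; this branch)]
10. ¬q, 1   [◇-rule on 3: fresh world 1, 0R1]
11. ¬(◇p → p), 1   [¬◇-rule on 5 via 0R1]
12. ◇p, 1   [¬→-rule on 11]
13. ¬p, 1   [¬→-rule on 11]
14. p, 2   [◇-rule on 7: fresh world 2, 0R2]
15. ¬(◇p → p), 2   [¬◇-rule on 5 via 0R2]
16. ◇p, 2   [¬→-rule on 15]
17. ¬p, 2   [¬→-rule on 15]
Accessibility: 0R0, 0R1, 0R2, 1R1, 2R2
Branch closes: p and ¬p both at 2.
Every branch closes (one shown): unsatisfiable in T, hence also in S4, S5 (every S4/S5-frame is a T-frame).

K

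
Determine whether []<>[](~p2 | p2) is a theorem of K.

Not valid

Tableau for the negation ~[]<>[](~p2 | p2):
1. ~[]<>[](~p2 | p2), w0
2. ~<>[](~p2 | p2), w1
Accessibility: w0Rw1
The negation has an open branch (countermodel exists).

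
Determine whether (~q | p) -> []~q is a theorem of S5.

Invalid (countermodel exists)

Tableau for the negation ~((~q | p) -> []~q):
1. ~((~q | p) -> []~q), w0
2. ~q | p, w0   [~->-rule on 1]
3. ~[]~q, w0   [~->-rule on 1]
4. p, w0   [|-rule on 2 (branches; this branch)]
5. q, w1   [~[]-rule on 3: fresh world w1, w0Rw1]
Accessibility: w0Rw0, w0Rw1, w1Rw0, w1Rw1
The negation has an open branch (countermodel exists).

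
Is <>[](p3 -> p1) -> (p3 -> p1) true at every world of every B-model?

Yes, valid

Tableau for the negation ~(<>[](p3 -> p1) -> (p3 -> p1)):
1. ~(<>[](p3 -> p1) -> (p3 -> p1)), 0
2. <>[](p3 -> p1), 0   [~->-rule on 1]
3. ~(p3 -> p1), 0   [~->-rule on 1]
4. p3, 0   [~->-rule on 3]
5. ~p1, 0   [~->-rule on 3]
6. [](p3 -> p1), 1   [<>-rule on 2: fresh world 1, 0R1]
7. p3 -> p1, 0   [[]-rule on 6 via 1R0]
8. p3 -> p1, 1   [[]-rule on 6 via 1R1]
9. p1, 0   [->-rule on 7 (branches; this branch)]
Accessibility: 0R0, 0R1, 1R0, 1R1
Branch closes: p1 and ~p1 both at 0.
All branches of the negation close; one closing branch shown above.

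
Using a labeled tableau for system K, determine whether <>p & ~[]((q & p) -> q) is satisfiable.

No, unsatisfiable

1. <>p & ~[]((q & p) -> q), u
2. <>p, u   [&-rule on 1]
3. ~[]((q & p) -> q), u   [&-rule on 1]
4. p, v   [<>-rule on 2: fresh world v, uRv]
5. ~((q & p) -> q), w   [~[]-rule on 3: fresh world w, uRw]
6. q & p, w   [~->-rule on 5]
7. ~q, w   [~->-rule on 5]
8. q, w   [&-rule on 6]
9. p, w   [&-rule on 6]
Accessibility: uRv, uRw
Branch closes: q and ~q both at w.
All branches of the tableau close; one closing branch shown above.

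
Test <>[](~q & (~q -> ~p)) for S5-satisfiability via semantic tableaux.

1. <>[](~q & (~q -> ~p)), w0
2. [](~q & (~q -> ~p)), w1   [<>-rule on 1: fresh world w1, w0Rw1]
3. ~q & (~q -> ~p), w0   [[]-rule on 2 via w1Rw0]
4. ~q, w0   [&-rule on 3]
5. ~q -> ~p, w0   [&-rule on 3]
6. ~q & (~q -> ~p), w1   [[]-rule on 2 via w1Rw1]
7. ~q, w1   [&-rule on 6]
8. ~q -> ~p, w1   [&-rule on 6]
9. ~p, w0   [->-rule on 5 (branches; this branch)]
10. ~p, w1   [->-rule on 8 (branches; this branch)]
Accessibility: w0Rw0, w0Rw1, w1Rw0, w1Rw1

Satisfiable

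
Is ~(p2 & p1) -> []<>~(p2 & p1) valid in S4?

Tableau for the negation ~(~(p2 & p1) -> []<>~(p2 & p1)):
1. ~(~(p2 & p1) -> []<>~(p2 & p1)), u
2. ~(p2 & p1), u   [~->-rule on 1]
3. ~[]<>~(p2 & p1), u   [~->-rule on 1]
4. ~p1, u   [~&-rule on 2 (branches; this branch)]
5. ~<>~(p2 & p1), v   [~[]-rule on 3: fresh world v, uRv]
6. p2 & p1, v   [~<>-rule on 5 via vRv]
7. p2, v   [&-rule on 6]
8. p1, v   [&-rule on 6]
Accessibility: uRu, uRv, vRv
The negation has an open branch (countermodel exists).

No, not valid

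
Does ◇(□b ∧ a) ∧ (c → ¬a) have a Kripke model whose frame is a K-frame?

1. ◇(□b ∧ a) ∧ (c → ¬a), w0
2. ◇(□b ∧ a), w0
3. c → ¬a, w0
4. ¬a, w0
5. □b ∧ a, w1
6. □b, w1
7. a, w1
Accessibility: w0Rw1

Satisfiable (open branch found)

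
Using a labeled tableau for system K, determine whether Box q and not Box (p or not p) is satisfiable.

1. Box q and not Box (p or not p), u
2. Box q, u
3. not Box (p or not p), u
4. not (p or not p), v
5. not p, v
6. p, v
Accessibility: uRv
Branch closes: p and not p both at v.
All branches of the tableau close; one closing branch shown above.

No, unsatisfiable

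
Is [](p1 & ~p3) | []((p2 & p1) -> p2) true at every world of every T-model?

Yes, valid

Tableau for the negation ~([](p1 & ~p3) | []((p2 & p1) -> p2)):
1. ~([](p1 & ~p3) | []((p2 & p1) -> p2)), u
2. ~[](p1 & ~p3), u
3. ~[]((p2 & p1) -> p2), u
4. ~(p1 & ~p3), v
5. p3, v
6. ~((p2 & p1) -> p2), w
7. p2 & p1, w
8. ~p2, w
9. p2, w
10. p1, w
Accessibility: uRu, uRv, uRw, vRv, wRw
Branch closes: p2 and ~p2 both at w.
Every branch of the negation's tableau closes; the branch above is one of them.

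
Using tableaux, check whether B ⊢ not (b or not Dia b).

Tableau for the negation b or not Dia b:
1. b or not Dia b, u
2. not Dia b, u
3. not b, u
Accessibility: uRu
The negation has an open branch (countermodel exists).

Not valid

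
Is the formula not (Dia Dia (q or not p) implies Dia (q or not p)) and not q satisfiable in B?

Yes, satisfiable

1. not (Dia Dia (q or not p) implies Dia (q or not p)) and not q, u
2. not (Dia Dia (q or not p) implies Dia (q or not p)), u   [and-rule on 1]
3. not q, u   [and-rule on 1]
4. Dia Dia (q or not p), u   [neg-implies-rule on 2]
5. not Dia (q or not p), u   [neg-implies-rule on 2]
6. not (q or not p), u   [neg-Dia-rule on 5 via uRu]
7. p, u   [neg-or-rule on 6]
8. Dia (q or not p), v   [Dia-rule on 4: fresh world v, uRv]
9. not (q or not p), v   [neg-Dia-rule on 5 via uRv]
10. not q, v   [neg-or-rule on 9]
11. p, v   [neg-or-rule on 9]
12. q or not p, w   [Dia-rule on 8: fresh world w, vRw]
13. not p, w   [or-rule on 12 (branches; this branch)]
Accessibility: uRu, uRv, vRu, vRv, vRw, wRv, wRw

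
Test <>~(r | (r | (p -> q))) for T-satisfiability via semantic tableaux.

1. <>~(r | (r | (p -> q))), 0
2. ~(r | (r | (p -> q))), 1   [<>-rule on 1: fresh world 1, 0R1]
3. ~r, 1   [~|-rule on 2]
4. ~(r | (p -> q)), 1   [~|-rule on 2]
5. ~(p -> q), 1   [~|-rule on 4]
6. p, 1   [~->-rule on 5]
7. ~q, 1   [~->-rule on 5]
Accessibility: 0R0, 0R1, 1R1

Satisfiable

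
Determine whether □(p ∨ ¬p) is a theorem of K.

Valid in K

Tableau for the negation ¬□(p ∨ ¬p):
1. ¬□(p ∨ ¬p), w0
2. ¬(p ∨ ¬p), w1
3. ¬p, w1
4. p, w1
Accessibility: w0Rw1
Branch closes: p and ¬p both at w1.
All branches of the negation close; one closing branch shown above.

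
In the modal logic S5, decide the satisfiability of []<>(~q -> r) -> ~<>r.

1. []<>(~q -> r) -> ~<>r, w0
2. ~<>r, w0
3. ~r, w0
Accessibility: w0Rw0

Satisfiable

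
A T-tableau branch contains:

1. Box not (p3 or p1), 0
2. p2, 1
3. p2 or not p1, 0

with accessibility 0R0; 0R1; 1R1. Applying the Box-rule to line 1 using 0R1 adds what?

not (p3 or p1), 1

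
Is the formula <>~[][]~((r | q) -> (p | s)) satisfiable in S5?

1. <>~[][]~((r | q) -> (p | s)), w0
2. ~[][]~((r | q) -> (p | s)), w1
3. ~[]~((r | q) -> (p | s)), w2
4. (r | q) -> (p | s), w3
5. p | s, w3
6. s, w3
Accessibility: w0Rw0, w0Rw1, w0Rw2, w0Rw3, w1Rw0, w1Rw1, w1Rw2, w1Rw3, w2Rw0, w2Rw1, w2Rw2, w2Rw3, w3Rw0, w3Rw1, w3Rw2, w3Rw3

Yes, satisfiable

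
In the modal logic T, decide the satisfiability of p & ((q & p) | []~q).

1. p & ((q & p) | []~q), 0
2. p, 0   [&-rule on 1]
3. (q & p) | []~q, 0   [&-rule on 1]
4. []~q, 0   [|-rule on 3 (branches; this branch)]
5. ~q, 0   [[]-rule on 4 via 0R0]
Accessibility: 0R0

Yes, satisfiable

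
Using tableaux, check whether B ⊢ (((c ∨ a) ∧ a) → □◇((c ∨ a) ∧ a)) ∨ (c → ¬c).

Tableau for the negation ¬((((c ∨ a) ∧ a) → □◇((c ∨ a) ∧ a)) ∨ (c → ¬c)):
1. ¬((((c ∨ a) ∧ a) → □◇((c ∨ a) ∧ a)) ∨ (c → ¬c)), u
2. ¬(((c ∨ a) ∧ a) → □◇((c ∨ a) ∧ a)), u
3. ¬(c → ¬c), u
4. (c ∨ a) ∧ a, u
5. ¬□◇((c ∨ a) ∧ a), u
6. c, u
7. c ∨ a, u
8. a, u
9. ¬◇((c ∨ a) ∧ a), v
10. ¬((c ∨ a) ∧ a), u
11. ¬((c ∨ a) ∧ a), v
12. ¬(c ∨ a), u
13. ¬c, u
14. ¬a, u
Accessibility: uRu, uRv, vRu, vRv
Branch closes: c and ¬c both at u.
All branches of the negation close; one closing branch shown above.

Valid in B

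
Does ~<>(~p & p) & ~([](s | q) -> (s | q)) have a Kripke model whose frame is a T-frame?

1. ~<>(~p & p) & ~([](s | q) -> (s | q)), u
2. ~<>(~p & p), u
3. ~([](s | q) -> (s | q)), u
4. [](s | q), u
5. ~(s | q), u
6. ~s, u
7. ~q, u
8. ~(~p & p), u
9. s | q, u
10. ~p, u
11. q, u
Accessibility: uRu
Branch closes: q and ~q both at u.
Every branch closes; the branch above is one of them.

Unsatisfiable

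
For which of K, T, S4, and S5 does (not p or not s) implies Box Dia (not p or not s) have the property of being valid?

S5-tableau for the negation not ((not p or not s) implies Box Dia (not p or not s)):
1. not ((not p or not s) implies Box Dia (not p or not s)), w0
2. not p or not s, w0
3. not Box Dia (not p or not s), w0
4. not s, w0
5. not Dia (not p or not s), w1
6. not (not p or not s), w0
7. p, w0
8. s, w0
Accessibility: w0Rw0, w0Rw1, w1Rw0, w1Rw1
Branch closes: s and not s both at w0.
Every branch closes (one shown): valid in S5.
S4-tableau for the negation not ((not p or not s) implies Box Dia (not p or not s)):
1. not ((not p or not s) implies Box Dia (not p or not s)), w0
2. not p or not s, w0
3. not Box Dia (not p or not s), w0
4. not s, w0
5. not Dia (not p or not s), w1
6. not (not p or not s), w1
7. p, w1
8. s, w1
Accessibility: w0Rw0, w0Rw1, w1Rw1
Complete open branch: countermodel on an S4-frame, so not valid in S4, nor in K, T (the same frame is also a K-frame and a T-frame).

S5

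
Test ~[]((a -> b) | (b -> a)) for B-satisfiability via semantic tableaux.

1. ~[]((a -> b) | (b -> a)), w0
2. ~((a -> b) | (b -> a)), w1
3. ~(a -> b), w1
4. ~(b -> a), w1
5. a, w1
6. ~b, w1
7. b, w1
8. ~a, w1
Accessibility: w0Rw0, w0Rw1, w1Rw0, w1Rw1
Branch closes: b and ~b both at w1.
Every branch closes; the branch above is one of them.

Unsatisfiable (every branch closes)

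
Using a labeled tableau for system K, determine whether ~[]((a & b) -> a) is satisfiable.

Unsatisfiable (every branch closes)

1. ~[]((a & b) -> a), w0
2. ~((a & b) -> a), w1   [~[]-rule on 1: fresh world w1, w0Rw1]
3. a & b, w1   [~->-rule on 2]
4. ~a, w1   [~->-rule on 2]
5. a, w1   [&-rule on 3]
6. b, w1   [&-rule on 3]
Accessibility: w0Rw1
Branch closes: a and ~a both at w1.
(One branch shown.) All branches close.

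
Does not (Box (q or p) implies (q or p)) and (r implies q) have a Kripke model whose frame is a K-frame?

1. not (Box (q or p) implies (q or p)) and (r implies q), u
2. not (Box (q or p) implies (q or p)), u   [and-rule on 1]
3. r implies q, u   [and-rule on 1]
4. Box (q or p), u   [neg-implies-rule on 2]
5. not (q or p), u   [neg-implies-rule on 2]
6. not q, u   [neg-or-rule on 5]
7. not p, u   [neg-or-rule on 5]
8. not r, u   [implies-rule on 3 (branches; this branch)]

Satisfiable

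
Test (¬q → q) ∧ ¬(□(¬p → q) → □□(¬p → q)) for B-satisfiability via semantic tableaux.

Satisfiable

1. (¬q → q) ∧ ¬(□(¬p → q) → □□(¬p → q)), w0
2. ¬q → q, w0
3. ¬(□(¬p → q) → □□(¬p → q)), w0
4. □(¬p → q), w0
5. ¬□□(¬p → q), w0
6. ¬p → q, w0
7. q, w0
8. ¬□(¬p → q), w1
9. ¬p → q, w1
10. q, w1
11. ¬(¬p → q), w2
12. ¬p, w2
13. ¬q, w2
Accessibility: w0Rw0, w0Rw1, w1Rw0, w1Rw1, w1Rw2, w2Rw1, w2Rw2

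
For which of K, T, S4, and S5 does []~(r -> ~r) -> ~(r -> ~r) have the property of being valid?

K-tableau for the negation ~([]~(r -> ~r) -> ~(r -> ~r)):
1. ~([]~(r -> ~r) -> ~(r -> ~r)), 0
2. []~(r -> ~r), 0
3. r -> ~r, 0
4. ~r, 0
Complete open branch: countermodel on a K-frame, so not valid in K.
T-tableau for the negation ~([]~(r -> ~r) -> ~(r -> ~r)):
1. ~([]~(r -> ~r) -> ~(r -> ~r)), 0
2. []~(r -> ~r), 0
3. r -> ~r, 0
4. ~(r -> ~r), 0
5. r, 0
6. ~r, 0
Accessibility: 0R0
Branch closes: r and ~r both at 0.
Every branch closes (one shown): valid in T, hence also in S4, S5 (every theorem of T is a theorem of S4 and S5).

T, S4, S5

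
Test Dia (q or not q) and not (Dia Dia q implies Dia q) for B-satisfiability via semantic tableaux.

Yes, satisfiable

1. Dia (q or not q) and not (Dia Dia q implies Dia q), 0
2. Dia (q or not q), 0
3. not (Dia Dia q implies Dia q), 0
4. Dia Dia q, 0
5. not Dia q, 0
6. not q, 0
7. q or not q, 1
8. not q, 1
9. Dia q, 2
10. not q, 2
11. q, 3
Accessibility: 0R0, 0R1, 0R2, 1R0, 1R1, 2R0, 2R2, 2R3, 3R2, 3R3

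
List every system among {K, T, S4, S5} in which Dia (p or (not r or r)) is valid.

K-tableau for the negation not Dia (p or (not r or r)):
1. not Dia (p or (not r or r)), w0
Complete open branch: countermodel on a K-frame, so not valid in K.
T-tableau for the negation not Dia (p or (not r or r)):
1. not Dia (p or (not r or r)), w0
2. not (p or (not r or r)), w0   [neg-Dia-rule on 1 via w0Rw0]
3. not p, w0   [neg-or-rule on 2]
4. not (not r or r), w0   [neg-or-rule on 2]
5. r, w0   [neg-or-rule on 4]
6. not r, w0   [neg-or-rule on 4]
Accessibility: w0Rw0
Branch closes: r and not r both at w0.
Every branch closes (one shown): valid in T, hence also in S4, S5 (every theorem of T is a theorem of S4 and S5).

T, S4, S5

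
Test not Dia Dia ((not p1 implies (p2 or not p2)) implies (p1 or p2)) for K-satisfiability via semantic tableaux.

Yes, satisfiable

1. not Dia Dia ((not p1 implies (p2 or not p2)) implies (p1 or p2)), u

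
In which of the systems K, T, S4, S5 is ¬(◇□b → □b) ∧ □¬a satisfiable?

K, T, S4

S5-tableau for the formula:
1. ¬(◇□b → □b) ∧ □¬a, 0
2. ¬(◇□b → □b), 0
3. □¬a, 0
4. ◇□b, 0
5. ¬□b, 0
6. ¬a, 0
7. □b, 1
8. ¬a, 1
9. b, 0
10. b, 1
11. ¬b, 2
12. ¬a, 2
13. b, 2
Accessibility: 0R0, 0R1, 0R2, 1R0, 1R1, 1R2, 2R0, 2R1, 2R2
Branch closes: b and ¬b both at 2.
Every branch closes (one shown): unsatisfiable in S5.
S4-tableau for the formula:
1. ¬(◇□b → □b) ∧ □¬a, 0
2. ¬(◇□b → □b), 0
3. □¬a, 0
4. ◇□b, 0
5. ¬□b, 0
6. ¬a, 0
7. □b, 1
8. ¬a, 1
9. b, 1
10. ¬b, 2
11. ¬a, 2
Accessibility: 0R0, 0R1, 0R2, 1R1, 2R2
Complete open branch: satisfiable in S4, hence also in K, T (this S4-model is also a K-model and a T-model).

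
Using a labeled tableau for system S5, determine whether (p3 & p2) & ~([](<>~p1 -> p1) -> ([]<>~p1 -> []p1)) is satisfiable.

1. (p3 & p2) & ~([](<>~p1 -> p1) -> ([]<>~p1 -> []p1)), u
2. p3 & p2, u   [&-rule on 1]
3. ~([](<>~p1 -> p1) -> ([]<>~p1 -> []p1)), u   [&-rule on 1]
4. p3, u   [&-rule on 2]
5. p2, u   [&-rule on 2]
6. [](<>~p1 -> p1), u   [~->-rule on 3]
7. ~([]<>~p1 -> []p1), u   [~->-rule on 3]
8. []<>~p1, u   [~->-rule on 7]
9. ~[]p1, u   [~->-rule on 7]
10. <>~p1 -> p1, u   [[]-rule on 6 via uRu]
11. <>~p1, u   [[]-rule on 8 via uRu]
12. p1, u   [->-rule on 10 (branches; this branch)]
13. ~p1, v   [~[]-rule on 9: fresh world v, uRv]
14. <>~p1 -> p1, v   [[]-rule on 6 via uRv]
15. <>~p1, v   [[]-rule on 8 via uRv]
16. ~<>~p1, v   [->-rule on 14 (branches; this branch)]
17. p1, v   [~<>-rule on 16 via vRv]
Accessibility: uRu, uRv, vRu, vRv
Branch closes: p1 and ~p1 both at v.
Every branch closes; the branch above is one of them.

Unsatisfiable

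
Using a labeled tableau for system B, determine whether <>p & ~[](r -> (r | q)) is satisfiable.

Unsatisfiable (every branch closes)

1. <>p & ~[](r -> (r | q)), 0
2. <>p, 0
3. ~[](r -> (r | q)), 0
4. p, 1
5. ~(r -> (r | q)), 2
6. r, 2
7. ~(r | q), 2
8. ~r, 2
9. ~q, 2
Accessibility: 0R0, 0R1, 0R2, 1R0, 1R1, 2R0, 2R2
Branch closes: r and ~r both at 2.
All branches of the tableau close; one closing branch shown above.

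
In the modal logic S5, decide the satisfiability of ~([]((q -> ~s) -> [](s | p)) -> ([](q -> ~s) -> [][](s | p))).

No, unsatisfiable

1. ~([]((q -> ~s) -> [](s | p)) -> ([](q -> ~s) -> [][](s | p))), 0
2. []((q -> ~s) -> [](s | p)), 0   [~->-rule on 1]
3. ~([](q -> ~s) -> [][](s | p)), 0   [~->-rule on 1]
4. [](q -> ~s), 0   [~->-rule on 3]
5. ~[][](s | p), 0   [~->-rule on 3]
6. (q -> ~s) -> [](s | p), 0   [[]-rule on 2 via 0R0]
7. q -> ~s, 0   [[]-rule on 4 via 0R0]
8. [](s | p), 0   [->-rule on 6 (branches; this branch)]
9. s | p, 0   [[]-rule on 8 via 0R0]
10. ~s, 0   [->-rule on 7 (branches; this branch)]
11. p, 0   [|-rule on 9 (branches; this branch)]
12. ~[](s | p), 1   [~[]-rule on 5: fresh world 1, 0R1]
13. (q -> ~s) -> [](s | p), 1   [[]-rule on 2 via 0R1]
14. q -> ~s, 1   [[]-rule on 4 via 0R1]
15. s | p, 1   [[]-rule on 8 via 0R1]
16. [](s | p), 1   [->-rule on 13 (branches; this branch)]
17. ~s, 1   [->-rule on 14 (branches; this branch)]
18. p, 1   [|-rule on 15 (branches; this branch)]
19. ~(s | p), 2   [~[]-rule on 12: fresh world 2, 1R2]
20. ~s, 2   [~|-rule on 19]
21. ~p, 2   [~|-rule on 19]
22. (q -> ~s) -> [](s | p), 2   [[]-rule on 2 via 0R2]
23. q -> ~s, 2   [[]-rule on 4 via 0R2]
24. s | p, 2   [[]-rule on 8 via 0R2]
25. [](s | p), 2   [->-rule on 22 (branches; this branch)]
26. p, 2   [|-rule on 24 (branches; this branch)]
Accessibility: 0R0, 0R1, 0R2, 1R0, 1R1, 1R2, 2R0, 2R1, 2R2
Branch closes: p and ~p both at 2.
Every branch closes; the branch above is one of them.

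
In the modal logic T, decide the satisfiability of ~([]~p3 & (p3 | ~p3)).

Yes, satisfiable

1. ~([]~p3 & (p3 | ~p3)), w0
2. ~[]~p3, w0   [~&-rule on 1 (branches; this branch)]
3. p3, w1   [~[]-rule on 2: fresh world w1, w0Rw1]
Accessibility: w0Rw0, w0Rw1, w1Rw1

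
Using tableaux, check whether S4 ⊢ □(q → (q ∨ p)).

Tableau for the negation ¬□(q → (q ∨ p)):
1. ¬□(q → (q ∨ p)), 0
2. ¬(q → (q ∨ p)), 1
3. q, 1
4. ¬(q ∨ p), 1
5. ¬q, 1
6. ¬p, 1
Accessibility: 0R0, 0R1, 1R1
Branch closes: q and ¬q both at 1.
Every branch of the negation's tableau closes; the branch above is one of them.

Yes, valid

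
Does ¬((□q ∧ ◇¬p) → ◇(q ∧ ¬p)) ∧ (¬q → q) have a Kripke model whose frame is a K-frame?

1. ¬((□q ∧ ◇¬p) → ◇(q ∧ ¬p)) ∧ (¬q → q), u
2. ¬((□q ∧ ◇¬p) → ◇(q ∧ ¬p)), u   [∧-rule on 1]
3. ¬q → q, u   [∧-rule on 1]
4. □q ∧ ◇¬p, u   [¬→-rule on 2]
5. ¬◇(q ∧ ¬p), u   [¬→-rule on 2]
6. □q, u   [∧-rule on 4]
7. ◇¬p, u   [∧-rule on 4]
8. q, u   [→-rule on 3 (branches; this branch)]
9. ¬p, v   [◇-rule on 7: fresh world v, uRv]
10. ¬(q ∧ ¬p), v   [¬◇-rule on 5 via uRv]
11. q, v   [□-rule on 6 via uRv]
12. p, v   [¬∧-rule on 10 (branches; this branch)]
Accessibility: uRv
Branch closes: p and ¬p both at v.
Every branch closes; the branch above is one of them.

No, unsatisfiable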